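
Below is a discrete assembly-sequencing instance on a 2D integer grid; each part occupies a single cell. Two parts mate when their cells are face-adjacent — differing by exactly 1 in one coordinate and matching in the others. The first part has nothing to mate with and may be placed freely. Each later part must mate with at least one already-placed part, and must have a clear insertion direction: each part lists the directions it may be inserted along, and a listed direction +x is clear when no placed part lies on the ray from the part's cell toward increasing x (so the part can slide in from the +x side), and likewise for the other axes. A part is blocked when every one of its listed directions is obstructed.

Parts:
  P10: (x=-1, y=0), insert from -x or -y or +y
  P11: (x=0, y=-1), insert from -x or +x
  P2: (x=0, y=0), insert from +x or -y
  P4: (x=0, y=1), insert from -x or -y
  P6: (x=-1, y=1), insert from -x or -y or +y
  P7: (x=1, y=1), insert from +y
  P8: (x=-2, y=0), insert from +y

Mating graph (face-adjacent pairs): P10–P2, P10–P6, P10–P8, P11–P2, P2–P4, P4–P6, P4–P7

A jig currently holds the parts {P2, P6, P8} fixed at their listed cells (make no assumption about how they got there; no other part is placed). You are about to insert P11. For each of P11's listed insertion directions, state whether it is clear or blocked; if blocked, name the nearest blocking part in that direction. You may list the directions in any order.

+x: clear; -x: clear

-x: ray from P11(0, -1) has no placed part ⇒ clear
+x: ray from P11(0, -1) has no placed part ⇒ clear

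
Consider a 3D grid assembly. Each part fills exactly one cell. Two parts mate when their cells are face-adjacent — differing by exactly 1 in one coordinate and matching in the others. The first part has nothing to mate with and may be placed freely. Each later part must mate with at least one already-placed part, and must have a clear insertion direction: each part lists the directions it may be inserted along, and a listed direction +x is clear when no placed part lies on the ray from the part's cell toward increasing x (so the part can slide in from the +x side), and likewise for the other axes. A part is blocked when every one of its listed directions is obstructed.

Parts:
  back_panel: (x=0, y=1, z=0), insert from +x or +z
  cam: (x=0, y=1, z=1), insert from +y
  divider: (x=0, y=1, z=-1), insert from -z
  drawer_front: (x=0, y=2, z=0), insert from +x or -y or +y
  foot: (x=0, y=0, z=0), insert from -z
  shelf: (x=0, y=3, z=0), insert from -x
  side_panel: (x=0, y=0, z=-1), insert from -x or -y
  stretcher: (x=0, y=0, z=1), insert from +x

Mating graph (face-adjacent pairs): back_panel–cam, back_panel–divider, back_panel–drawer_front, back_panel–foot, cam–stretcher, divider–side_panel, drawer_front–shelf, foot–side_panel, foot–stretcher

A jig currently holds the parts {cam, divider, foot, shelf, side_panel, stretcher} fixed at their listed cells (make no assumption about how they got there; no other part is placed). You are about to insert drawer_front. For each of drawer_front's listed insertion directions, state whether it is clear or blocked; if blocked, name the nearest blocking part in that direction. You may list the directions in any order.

+x: ray from drawer_front(0, 2, 0) has no placed part ⇒ clear
-y: nearest on ray is foot@(0, 0, 0) ⇒ blocked
+y: nearest on ray is shelf@(0, 3, 0) ⇒ blocked

+x: clear; +y: blocked by shelf; -y: blocked by foot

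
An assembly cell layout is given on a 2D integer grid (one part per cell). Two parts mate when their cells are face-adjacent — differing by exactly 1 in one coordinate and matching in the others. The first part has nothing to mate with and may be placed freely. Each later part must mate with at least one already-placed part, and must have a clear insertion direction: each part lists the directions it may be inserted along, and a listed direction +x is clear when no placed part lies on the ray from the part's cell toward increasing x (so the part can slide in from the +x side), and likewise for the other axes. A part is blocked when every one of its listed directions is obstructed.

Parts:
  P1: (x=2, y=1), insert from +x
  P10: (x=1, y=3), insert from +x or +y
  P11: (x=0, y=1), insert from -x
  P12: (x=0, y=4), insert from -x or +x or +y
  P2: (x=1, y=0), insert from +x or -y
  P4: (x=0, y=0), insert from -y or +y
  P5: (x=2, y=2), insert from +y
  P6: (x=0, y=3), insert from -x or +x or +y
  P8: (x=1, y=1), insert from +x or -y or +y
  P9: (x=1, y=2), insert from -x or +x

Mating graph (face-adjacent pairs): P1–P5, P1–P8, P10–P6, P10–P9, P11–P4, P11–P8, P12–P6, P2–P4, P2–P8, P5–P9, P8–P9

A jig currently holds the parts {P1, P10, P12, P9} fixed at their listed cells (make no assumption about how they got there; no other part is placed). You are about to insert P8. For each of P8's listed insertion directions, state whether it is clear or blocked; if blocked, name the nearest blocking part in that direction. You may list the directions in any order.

+x: nearest on ray is P1@(2, 1) ⇒ blocked
-y: ray from P8(1, 1) has no placed part ⇒ clear
+y: nearest on ray is P9@(1, 2) ⇒ blocked

+x: blocked by P1; +y: blocked by P9; -y: clear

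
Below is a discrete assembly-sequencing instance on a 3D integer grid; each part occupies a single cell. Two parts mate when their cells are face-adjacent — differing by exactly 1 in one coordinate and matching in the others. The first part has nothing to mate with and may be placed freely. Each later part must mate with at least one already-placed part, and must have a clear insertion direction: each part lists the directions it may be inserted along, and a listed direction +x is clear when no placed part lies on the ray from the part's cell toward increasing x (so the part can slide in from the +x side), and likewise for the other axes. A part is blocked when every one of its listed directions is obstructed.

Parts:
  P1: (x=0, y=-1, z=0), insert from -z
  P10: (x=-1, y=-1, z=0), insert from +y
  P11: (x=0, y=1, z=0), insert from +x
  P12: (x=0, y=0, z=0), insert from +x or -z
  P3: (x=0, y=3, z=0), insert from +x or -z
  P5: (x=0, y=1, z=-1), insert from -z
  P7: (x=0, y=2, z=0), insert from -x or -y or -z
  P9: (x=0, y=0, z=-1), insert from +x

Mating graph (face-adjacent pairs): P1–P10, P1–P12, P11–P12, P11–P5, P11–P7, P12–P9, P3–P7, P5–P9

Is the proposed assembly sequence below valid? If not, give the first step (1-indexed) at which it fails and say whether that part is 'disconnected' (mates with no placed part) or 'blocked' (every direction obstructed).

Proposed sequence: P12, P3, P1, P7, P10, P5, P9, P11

1. P12@(0, 0, 0) [+x clear] — {P12}
2. P3@(0, 3, 0) — no placed neighbour ⇒ disconnected

Invalid at step 2 (disconnected)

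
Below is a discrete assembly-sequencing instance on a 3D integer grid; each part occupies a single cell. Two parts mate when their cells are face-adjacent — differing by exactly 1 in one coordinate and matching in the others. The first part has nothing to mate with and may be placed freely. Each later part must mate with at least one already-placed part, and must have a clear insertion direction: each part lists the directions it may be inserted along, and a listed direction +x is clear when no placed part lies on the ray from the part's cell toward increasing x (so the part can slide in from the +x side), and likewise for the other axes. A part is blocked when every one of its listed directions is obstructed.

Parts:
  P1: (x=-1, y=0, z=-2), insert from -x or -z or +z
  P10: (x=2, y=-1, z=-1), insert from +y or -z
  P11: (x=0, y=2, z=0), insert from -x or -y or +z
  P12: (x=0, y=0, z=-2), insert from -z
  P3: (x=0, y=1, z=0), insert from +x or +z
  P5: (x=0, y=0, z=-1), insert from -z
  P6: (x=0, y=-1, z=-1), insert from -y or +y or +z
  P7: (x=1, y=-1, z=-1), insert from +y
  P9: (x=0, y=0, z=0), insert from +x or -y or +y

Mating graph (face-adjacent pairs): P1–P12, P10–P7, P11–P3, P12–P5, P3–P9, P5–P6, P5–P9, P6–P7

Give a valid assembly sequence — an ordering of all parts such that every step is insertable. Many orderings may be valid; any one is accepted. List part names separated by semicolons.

1. P5@(0, 0, -1) [-z clear] — {P5}
2. P12@(0, 0, -2) [-z clear] — {P12, P5}
3. P1@(-1, 0, -2) [-x clear] — {P1, P12, P5}
4. P6@(0, -1, -1) [-y clear] — {P1, P12, P5, P6}
5. P7@(1, -1, -1) [+y clear] — {P1, P12, P5, P6, P7}
6. P10@(2, -1, -1) [+y clear] — {P1, P10, P12, P5, P6, P7}
7. P9@(0, 0, 0) [+x clear] — {P1, P10, P12, P5, P6, P7, P9}
8. P3@(0, 1, 0) [+x clear] — {P1, P10, P12, P3, P5, P6, P7, P9}
9. P11@(0, 2, 0) [-x clear] — {P1, P10, P11, P12, P3, P5, P6, P7, P9}

P5; P12; P1; P6; P7; P10; P9; P3; P11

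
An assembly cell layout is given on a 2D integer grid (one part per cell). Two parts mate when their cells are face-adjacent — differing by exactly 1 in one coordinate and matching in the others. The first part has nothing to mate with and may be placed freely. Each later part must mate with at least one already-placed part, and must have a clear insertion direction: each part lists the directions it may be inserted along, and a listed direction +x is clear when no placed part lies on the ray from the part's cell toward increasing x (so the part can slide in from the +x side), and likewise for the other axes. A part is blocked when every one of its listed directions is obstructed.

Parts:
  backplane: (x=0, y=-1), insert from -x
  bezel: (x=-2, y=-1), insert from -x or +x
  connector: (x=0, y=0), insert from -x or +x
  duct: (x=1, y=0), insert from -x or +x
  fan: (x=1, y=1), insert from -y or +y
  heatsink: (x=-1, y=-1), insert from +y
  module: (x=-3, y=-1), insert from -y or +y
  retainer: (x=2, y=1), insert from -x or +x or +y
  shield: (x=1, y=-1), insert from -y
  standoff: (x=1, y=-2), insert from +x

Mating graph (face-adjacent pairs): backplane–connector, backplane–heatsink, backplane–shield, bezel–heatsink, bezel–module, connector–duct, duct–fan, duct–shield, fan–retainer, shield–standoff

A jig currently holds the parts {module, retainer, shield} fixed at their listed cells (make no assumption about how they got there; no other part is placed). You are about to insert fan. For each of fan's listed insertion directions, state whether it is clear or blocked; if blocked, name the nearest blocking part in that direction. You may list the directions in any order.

-y: nearest on ray is shield@(1, -1) ⇒ blocked
+y: ray from fan(1, 1) has no placed part ⇒ clear

+y: clear; -y: blocked by shield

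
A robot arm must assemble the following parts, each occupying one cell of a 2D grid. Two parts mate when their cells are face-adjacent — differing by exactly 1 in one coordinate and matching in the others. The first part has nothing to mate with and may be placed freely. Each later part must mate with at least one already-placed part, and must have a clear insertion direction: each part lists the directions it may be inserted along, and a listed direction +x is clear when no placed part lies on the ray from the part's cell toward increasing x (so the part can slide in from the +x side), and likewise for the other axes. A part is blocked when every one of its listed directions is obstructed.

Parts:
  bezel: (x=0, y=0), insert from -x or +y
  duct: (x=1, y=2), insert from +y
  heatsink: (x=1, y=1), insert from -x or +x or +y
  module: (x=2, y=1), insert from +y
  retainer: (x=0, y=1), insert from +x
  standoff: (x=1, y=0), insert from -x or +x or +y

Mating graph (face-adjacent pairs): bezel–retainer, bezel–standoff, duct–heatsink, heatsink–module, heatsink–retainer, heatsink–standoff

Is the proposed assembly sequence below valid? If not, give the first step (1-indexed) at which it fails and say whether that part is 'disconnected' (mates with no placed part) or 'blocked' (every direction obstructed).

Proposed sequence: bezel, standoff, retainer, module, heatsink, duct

Invalid at step 4 (disconnected)

1. bezel@(0, 0) [-x clear] — {bezel}
2. standoff@(1, 0) [+x clear] — {bezel, standoff}
3. retainer@(0, 1) [+x clear] — {bezel, retainer, standoff}
4. module@(2, 1) — no placed neighbour ⇒ disconnected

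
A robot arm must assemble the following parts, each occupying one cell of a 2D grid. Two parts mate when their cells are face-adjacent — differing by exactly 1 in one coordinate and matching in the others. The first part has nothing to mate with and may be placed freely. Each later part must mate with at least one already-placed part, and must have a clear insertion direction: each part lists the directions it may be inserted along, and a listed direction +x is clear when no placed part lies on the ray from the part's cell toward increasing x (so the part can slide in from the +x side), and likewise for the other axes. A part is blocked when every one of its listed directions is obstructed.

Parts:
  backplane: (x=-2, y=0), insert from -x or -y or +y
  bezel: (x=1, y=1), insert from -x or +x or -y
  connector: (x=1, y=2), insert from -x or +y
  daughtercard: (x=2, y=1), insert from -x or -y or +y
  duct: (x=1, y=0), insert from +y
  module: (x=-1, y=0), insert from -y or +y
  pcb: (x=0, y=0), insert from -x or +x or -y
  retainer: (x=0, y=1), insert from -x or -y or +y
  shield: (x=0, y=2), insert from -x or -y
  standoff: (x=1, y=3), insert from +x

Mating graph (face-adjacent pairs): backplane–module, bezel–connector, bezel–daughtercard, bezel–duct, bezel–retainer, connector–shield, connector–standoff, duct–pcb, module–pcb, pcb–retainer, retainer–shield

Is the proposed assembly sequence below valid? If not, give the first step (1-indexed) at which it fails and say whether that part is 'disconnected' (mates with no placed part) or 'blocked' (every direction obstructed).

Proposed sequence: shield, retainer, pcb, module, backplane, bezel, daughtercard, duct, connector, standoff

Invalid at step 8 (blocked)

1. shield@(0, 2) [-x clear] — {shield}
2. retainer@(0, 1) [-x clear] — {retainer, shield}
3. pcb@(0, 0) [-x clear] — {pcb, retainer, shield}
4. module@(-1, 0) [-y clear] — {module, pcb, retainer, shield}
5. backplane@(-2, 0) [-x clear] — {backplane, module, pcb, retainer, shield}
6. bezel@(1, 1) [+x clear] — {backplane, bezel, module, pcb, retainer, shield}
7. daughtercard@(2, 1) [-y clear] — {backplane, bezel, daughtercard, module, pcb, retainer, shield}
8. duct@(1, 0) — +y all obstructed ⇒ blocked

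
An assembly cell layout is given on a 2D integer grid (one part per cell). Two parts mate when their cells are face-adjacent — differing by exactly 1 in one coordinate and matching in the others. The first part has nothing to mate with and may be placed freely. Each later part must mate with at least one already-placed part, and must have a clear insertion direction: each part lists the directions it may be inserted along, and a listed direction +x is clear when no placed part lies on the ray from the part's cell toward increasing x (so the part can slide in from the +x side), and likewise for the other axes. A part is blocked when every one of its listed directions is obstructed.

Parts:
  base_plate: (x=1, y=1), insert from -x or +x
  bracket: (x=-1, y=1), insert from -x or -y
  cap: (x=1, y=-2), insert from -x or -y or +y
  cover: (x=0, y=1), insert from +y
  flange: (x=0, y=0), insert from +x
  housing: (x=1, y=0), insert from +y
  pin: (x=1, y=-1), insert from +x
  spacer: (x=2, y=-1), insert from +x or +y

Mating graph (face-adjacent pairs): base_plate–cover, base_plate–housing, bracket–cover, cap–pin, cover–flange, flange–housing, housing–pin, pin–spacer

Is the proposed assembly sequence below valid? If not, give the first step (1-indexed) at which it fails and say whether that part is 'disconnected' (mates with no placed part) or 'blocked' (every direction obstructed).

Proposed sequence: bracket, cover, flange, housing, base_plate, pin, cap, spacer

1. bracket@(-1, 1) [-x clear] — {bracket}
2. cover@(0, 1) [+y clear] — {bracket, cover}
3. flange@(0, 0) [+x clear] — {bracket, cover, flange}
4. housing@(1, 0) [+y clear] — {bracket, cover, flange, housing}
5. base_plate@(1, 1) [+x clear] — {base_plate, bracket, cover, flange, housing}
6. pin@(1, -1) [+x clear] — {base_plate, bracket, cover, flange, housing, pin}
7. cap@(1, -2) [-x clear] — {base_plate, bracket, cap, cover, flange, housing, pin}
8. spacer@(2, -1) [+x clear] — {base_plate, bracket, cap, cover, flange, housing, pin, spacer}

Valid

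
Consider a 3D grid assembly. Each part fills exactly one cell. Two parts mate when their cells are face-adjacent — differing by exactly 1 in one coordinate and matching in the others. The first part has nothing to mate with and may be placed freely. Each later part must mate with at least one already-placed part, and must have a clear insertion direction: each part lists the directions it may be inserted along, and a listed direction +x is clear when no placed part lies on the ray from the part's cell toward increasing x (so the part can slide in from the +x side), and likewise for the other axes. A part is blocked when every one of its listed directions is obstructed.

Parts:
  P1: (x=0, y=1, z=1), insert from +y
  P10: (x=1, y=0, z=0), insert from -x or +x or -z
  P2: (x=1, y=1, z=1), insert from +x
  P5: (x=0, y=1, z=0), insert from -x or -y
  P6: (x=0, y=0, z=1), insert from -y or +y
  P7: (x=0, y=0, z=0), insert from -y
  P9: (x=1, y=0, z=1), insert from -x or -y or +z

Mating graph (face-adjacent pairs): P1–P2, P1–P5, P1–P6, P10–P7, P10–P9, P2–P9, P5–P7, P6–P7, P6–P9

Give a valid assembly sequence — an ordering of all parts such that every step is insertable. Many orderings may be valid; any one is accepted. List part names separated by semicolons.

P5; P1; P2; P9; P6; P7; P10

1. P5@(0, 1, 0) [-x clear] — {P5}
2. P1@(0, 1, 1) [+y clear] — {P1, P5}
3. P2@(1, 1, 1) [+x clear] — {P1, P2, P5}
4. P9@(1, 0, 1) [-x clear] — {P1, P2, P5, P9}
5. P6@(0, 0, 1) [-y clear] — {P1, P2, P5, P6, P9}
6. P7@(0, 0, 0) [-y clear] — {P1, P2, P5, P6, P7, P9}
7. P10@(1, 0, 0) [+x clear] — {P1, P10, P2, P5, P6, P7, P9}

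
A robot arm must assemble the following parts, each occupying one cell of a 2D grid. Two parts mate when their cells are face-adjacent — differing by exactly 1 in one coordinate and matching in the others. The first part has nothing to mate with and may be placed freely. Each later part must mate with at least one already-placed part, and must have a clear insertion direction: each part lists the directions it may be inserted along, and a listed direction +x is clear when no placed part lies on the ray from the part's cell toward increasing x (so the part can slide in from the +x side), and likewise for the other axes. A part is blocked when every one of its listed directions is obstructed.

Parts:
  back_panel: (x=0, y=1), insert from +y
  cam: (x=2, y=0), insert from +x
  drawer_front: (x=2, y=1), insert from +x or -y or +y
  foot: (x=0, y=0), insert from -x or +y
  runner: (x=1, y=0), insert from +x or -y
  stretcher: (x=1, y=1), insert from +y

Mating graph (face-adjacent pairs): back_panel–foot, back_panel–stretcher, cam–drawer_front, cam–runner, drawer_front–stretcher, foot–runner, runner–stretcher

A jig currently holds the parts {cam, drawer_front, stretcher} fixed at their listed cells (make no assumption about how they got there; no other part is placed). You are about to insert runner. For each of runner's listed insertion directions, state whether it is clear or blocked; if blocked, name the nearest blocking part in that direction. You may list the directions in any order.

+x: blocked by cam; -y: clear

+x: nearest on ray is cam@(2, 0) ⇒ blocked
-y: ray from runner(1, 0) has no placed part ⇒ clear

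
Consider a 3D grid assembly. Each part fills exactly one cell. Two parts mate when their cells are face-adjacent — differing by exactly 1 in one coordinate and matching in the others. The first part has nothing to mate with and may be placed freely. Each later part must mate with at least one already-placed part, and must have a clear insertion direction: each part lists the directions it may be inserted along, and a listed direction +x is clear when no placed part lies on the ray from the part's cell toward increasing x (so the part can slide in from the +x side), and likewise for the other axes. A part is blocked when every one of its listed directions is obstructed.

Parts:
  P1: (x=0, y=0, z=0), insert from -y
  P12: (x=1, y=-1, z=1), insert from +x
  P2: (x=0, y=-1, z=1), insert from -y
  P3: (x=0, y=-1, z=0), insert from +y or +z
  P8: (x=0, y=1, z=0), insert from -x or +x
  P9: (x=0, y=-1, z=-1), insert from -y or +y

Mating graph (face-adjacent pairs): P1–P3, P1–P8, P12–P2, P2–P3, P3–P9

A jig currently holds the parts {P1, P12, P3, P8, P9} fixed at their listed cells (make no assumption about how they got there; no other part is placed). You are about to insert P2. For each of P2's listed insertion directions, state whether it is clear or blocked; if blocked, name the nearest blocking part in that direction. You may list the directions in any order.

-y: clear

-y: ray from P2(0, -1, 1) has no placed part ⇒ clear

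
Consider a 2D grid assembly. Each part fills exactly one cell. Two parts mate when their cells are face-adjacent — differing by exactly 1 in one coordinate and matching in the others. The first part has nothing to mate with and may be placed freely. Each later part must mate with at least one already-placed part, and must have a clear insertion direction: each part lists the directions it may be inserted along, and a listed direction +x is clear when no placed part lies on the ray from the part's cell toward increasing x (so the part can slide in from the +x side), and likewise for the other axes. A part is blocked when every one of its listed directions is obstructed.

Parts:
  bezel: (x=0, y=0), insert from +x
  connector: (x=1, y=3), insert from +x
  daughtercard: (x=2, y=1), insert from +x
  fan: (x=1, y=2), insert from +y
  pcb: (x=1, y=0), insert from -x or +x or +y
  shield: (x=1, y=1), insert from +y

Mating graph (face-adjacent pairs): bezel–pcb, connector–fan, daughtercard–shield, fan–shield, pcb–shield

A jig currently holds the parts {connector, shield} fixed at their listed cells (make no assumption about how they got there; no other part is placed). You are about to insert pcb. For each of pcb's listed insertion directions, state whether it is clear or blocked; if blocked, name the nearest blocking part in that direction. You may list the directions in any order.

-x: ray from pcb(1, 0) has no placed part ⇒ clear
+x: ray from pcb(1, 0) has no placed part ⇒ clear
+y: nearest on ray is shield@(1, 1) ⇒ blocked

+x: clear; +y: blocked by shield; -x: clear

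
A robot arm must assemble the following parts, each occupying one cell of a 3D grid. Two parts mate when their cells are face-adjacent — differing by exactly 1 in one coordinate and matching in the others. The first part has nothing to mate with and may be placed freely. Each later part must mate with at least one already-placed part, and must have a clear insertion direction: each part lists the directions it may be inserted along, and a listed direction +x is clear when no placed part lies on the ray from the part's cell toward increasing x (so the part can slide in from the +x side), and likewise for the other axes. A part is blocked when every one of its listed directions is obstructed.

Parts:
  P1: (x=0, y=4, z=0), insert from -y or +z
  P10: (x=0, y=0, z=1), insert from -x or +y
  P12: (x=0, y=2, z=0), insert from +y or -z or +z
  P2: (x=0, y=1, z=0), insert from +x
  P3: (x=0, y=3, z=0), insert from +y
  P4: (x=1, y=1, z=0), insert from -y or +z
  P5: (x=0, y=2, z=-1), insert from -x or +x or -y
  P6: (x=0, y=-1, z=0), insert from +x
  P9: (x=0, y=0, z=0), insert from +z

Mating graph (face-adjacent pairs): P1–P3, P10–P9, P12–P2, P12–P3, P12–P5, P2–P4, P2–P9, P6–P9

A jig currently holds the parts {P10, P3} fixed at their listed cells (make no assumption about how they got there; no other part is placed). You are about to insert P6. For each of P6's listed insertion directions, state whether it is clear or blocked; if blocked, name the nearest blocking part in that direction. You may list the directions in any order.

+x: clear

+x: ray from P6(0, -1, 0) has no placed part ⇒ clear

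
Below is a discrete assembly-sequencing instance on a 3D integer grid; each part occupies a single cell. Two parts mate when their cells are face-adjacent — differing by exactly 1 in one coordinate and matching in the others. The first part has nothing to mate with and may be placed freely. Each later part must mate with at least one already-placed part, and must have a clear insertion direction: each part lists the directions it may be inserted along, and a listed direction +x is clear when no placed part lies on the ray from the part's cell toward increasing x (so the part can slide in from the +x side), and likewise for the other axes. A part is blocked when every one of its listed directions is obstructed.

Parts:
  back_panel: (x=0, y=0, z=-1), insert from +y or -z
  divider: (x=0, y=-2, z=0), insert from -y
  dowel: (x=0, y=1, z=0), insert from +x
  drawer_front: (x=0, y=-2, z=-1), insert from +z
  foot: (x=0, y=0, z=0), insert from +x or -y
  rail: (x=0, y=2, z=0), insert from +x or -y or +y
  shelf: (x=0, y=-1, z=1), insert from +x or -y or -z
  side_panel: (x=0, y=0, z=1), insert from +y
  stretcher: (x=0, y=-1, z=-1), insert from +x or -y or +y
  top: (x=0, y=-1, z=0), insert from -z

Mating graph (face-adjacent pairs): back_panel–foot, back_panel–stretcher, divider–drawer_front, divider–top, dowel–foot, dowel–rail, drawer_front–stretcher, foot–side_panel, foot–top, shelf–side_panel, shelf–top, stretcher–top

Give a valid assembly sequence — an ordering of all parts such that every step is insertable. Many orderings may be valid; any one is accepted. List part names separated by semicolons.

1. side_panel@(0, 0, 1) [+y clear] — {side_panel}
2. foot@(0, 0, 0) [+x clear] — {foot, side_panel}
3. top@(0, -1, 0) [-z clear] — {foot, side_panel, top}
4. stretcher@(0, -1, -1) [+x clear] — {foot, side_panel, stretcher, top}
5. back_panel@(0, 0, -1) [+y clear] — {back_panel, foot, side_panel, stretcher, top}
6. dowel@(0, 1, 0) [+x clear] — {back_panel, dowel, foot, side_panel, stretcher, top}
7. rail@(0, 2, 0) [+x clear] — {back_panel, dowel, foot, rail, side_panel, stretcher, top}
8. drawer_front@(0, -2, -1) [+z clear] — {back_panel, dowel, drawer_front, foot, rail, side_panel, stretcher, top}
9. divider@(0, -2, 0) [-y clear] — {back_panel, divider, dowel, drawer_front, foot, rail, side_panel, stretcher, top}
10. shelf@(0, -1, 1) [+x clear] — {back_panel, divider, dowel, drawer_front, foot, rail, shelf, side_panel, stretcher, top}

side_panel; foot; top; stretcher; back_panel; dowel; rail; drawer_front; divider; shelf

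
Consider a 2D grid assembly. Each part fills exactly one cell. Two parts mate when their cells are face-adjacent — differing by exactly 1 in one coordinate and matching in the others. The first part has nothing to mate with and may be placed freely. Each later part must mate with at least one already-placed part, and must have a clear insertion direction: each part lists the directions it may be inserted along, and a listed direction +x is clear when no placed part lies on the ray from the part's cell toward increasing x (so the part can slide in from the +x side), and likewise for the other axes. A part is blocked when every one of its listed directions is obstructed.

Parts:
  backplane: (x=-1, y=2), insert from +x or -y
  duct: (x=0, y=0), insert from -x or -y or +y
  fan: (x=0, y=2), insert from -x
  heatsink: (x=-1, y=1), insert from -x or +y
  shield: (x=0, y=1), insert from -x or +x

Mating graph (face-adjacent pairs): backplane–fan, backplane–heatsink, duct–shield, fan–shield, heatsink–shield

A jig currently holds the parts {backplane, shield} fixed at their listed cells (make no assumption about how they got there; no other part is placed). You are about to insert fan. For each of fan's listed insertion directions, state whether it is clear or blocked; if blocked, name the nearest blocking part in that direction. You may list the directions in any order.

-x: nearest on ray is backplane@(-1, 2) ⇒ blocked

-x: blocked by backplane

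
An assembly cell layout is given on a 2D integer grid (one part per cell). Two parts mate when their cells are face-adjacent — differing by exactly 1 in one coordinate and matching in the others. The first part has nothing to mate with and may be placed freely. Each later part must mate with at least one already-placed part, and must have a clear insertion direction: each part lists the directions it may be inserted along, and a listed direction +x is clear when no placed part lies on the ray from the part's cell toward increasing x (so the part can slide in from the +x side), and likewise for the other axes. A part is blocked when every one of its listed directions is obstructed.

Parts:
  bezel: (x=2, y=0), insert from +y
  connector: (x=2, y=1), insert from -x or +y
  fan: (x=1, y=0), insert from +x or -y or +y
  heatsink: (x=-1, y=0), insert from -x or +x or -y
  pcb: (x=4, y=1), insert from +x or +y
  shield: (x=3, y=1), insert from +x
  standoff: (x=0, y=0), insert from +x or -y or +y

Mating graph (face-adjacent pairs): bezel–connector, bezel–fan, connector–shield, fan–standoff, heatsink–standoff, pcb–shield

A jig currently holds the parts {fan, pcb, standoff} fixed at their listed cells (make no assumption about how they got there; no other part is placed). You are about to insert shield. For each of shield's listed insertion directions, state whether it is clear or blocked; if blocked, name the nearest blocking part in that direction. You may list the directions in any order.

+x: blocked by pcb

+x: nearest on ray is pcb@(4, 1) ⇒ blocked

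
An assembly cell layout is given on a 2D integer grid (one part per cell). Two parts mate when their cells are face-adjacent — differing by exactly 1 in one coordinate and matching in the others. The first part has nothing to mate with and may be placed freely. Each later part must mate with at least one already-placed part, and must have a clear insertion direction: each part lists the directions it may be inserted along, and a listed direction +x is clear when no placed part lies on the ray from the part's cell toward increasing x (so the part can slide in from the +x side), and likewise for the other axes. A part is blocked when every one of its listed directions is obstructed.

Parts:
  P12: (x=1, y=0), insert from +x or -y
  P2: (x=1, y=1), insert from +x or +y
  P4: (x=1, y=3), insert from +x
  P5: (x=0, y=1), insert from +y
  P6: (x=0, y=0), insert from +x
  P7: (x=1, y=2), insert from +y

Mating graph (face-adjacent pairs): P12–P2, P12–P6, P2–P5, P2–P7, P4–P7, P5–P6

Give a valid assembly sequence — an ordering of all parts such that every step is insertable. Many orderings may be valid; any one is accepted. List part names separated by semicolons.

1. P5@(0, 1) [+y clear] — {P5}
2. P2@(1, 1) [+x clear] — {P2, P5}
3. P6@(0, 0) [+x clear] — {P2, P5, P6}
4. P7@(1, 2) [+y clear] — {P2, P5, P6, P7}
5. P4@(1, 3) [+x clear] — {P2, P4, P5, P6, P7}
6. P12@(1, 0) [+x clear] — {P12, P2, P4, P5, P6, P7}

P5; P2; P6; P7; P4; P12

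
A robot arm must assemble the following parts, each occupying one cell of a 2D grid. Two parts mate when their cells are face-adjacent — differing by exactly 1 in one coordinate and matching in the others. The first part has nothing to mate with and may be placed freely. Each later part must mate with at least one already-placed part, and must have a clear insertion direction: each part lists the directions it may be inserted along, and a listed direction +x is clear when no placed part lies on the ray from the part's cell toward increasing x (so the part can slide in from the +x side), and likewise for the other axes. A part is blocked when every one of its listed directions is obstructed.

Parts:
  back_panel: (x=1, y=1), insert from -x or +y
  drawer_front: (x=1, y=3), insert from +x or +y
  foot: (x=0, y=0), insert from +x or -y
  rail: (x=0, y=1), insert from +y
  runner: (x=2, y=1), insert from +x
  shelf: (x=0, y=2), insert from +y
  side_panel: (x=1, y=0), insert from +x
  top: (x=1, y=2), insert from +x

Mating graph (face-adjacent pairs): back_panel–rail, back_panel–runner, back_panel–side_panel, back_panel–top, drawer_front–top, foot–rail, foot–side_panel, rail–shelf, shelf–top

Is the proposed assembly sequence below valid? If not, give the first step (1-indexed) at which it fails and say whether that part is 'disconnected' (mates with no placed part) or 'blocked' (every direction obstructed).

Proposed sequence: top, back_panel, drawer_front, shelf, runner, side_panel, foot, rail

1. top@(1, 2) [+x clear] — {top}
2. back_panel@(1, 1) [-x clear] — {back_panel, top}
3. drawer_front@(1, 3) [+x clear] — {back_panel, drawer_front, top}
4. shelf@(0, 2) [+y clear] — {back_panel, drawer_front, shelf, top}
5. runner@(2, 1) [+x clear] — {back_panel, drawer_front, runner, shelf, top}
6. side_panel@(1, 0) [+x clear] — {back_panel, drawer_front, runner, shelf, side_panel, top}
7. foot@(0, 0) [-y clear] — {back_panel, drawer_front, foot, runner, shelf, side_panel, top}
8. rail@(0, 1) — +y all obstructed ⇒ blocked

Invalid at step 8 (blocked)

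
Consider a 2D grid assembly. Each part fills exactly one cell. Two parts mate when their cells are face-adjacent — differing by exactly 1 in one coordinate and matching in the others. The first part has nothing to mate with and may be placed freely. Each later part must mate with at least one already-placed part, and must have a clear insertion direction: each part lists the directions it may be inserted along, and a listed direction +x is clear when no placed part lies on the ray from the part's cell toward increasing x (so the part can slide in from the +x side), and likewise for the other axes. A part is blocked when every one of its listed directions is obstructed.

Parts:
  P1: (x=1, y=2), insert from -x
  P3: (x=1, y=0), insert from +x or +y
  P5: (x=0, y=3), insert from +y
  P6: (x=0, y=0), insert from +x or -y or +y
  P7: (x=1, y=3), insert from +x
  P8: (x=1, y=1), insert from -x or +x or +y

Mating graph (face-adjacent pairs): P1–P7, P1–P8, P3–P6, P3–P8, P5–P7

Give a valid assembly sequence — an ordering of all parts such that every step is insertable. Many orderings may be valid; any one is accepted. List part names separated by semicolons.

P7; P1; P5; P8; P3; P6

1. P7@(1, 3) [+x clear] — {P7}
2. P1@(1, 2) [-x clear] — {P1, P7}
3. P5@(0, 3) [+y clear] — {P1, P5, P7}
4. P8@(1, 1) [-x clear] — {P1, P5, P7, P8}
5. P3@(1, 0) [+x clear] — {P1, P3, P5, P7, P8}
6. P6@(0, 0) [-y clear] — {P1, P3, P5, P6, P7, P8}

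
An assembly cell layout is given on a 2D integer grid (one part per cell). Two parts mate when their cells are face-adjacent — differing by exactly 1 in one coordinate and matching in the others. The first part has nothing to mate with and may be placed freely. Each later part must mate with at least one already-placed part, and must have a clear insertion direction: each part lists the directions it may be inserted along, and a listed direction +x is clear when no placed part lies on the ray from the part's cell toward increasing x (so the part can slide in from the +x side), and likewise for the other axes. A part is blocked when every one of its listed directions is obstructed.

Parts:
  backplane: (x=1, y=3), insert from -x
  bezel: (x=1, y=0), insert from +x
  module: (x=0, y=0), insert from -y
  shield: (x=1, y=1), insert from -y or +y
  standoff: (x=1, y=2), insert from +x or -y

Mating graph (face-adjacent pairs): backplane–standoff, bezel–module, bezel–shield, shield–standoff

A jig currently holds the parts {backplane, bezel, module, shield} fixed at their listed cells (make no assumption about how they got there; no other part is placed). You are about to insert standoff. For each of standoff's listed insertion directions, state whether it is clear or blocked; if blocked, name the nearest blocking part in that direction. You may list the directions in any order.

+x: clear; -y: blocked by shield

+x: ray from standoff(1, 2) has no placed part ⇒ clear
-y: nearest on ray is shield@(1, 1) ⇒ blocked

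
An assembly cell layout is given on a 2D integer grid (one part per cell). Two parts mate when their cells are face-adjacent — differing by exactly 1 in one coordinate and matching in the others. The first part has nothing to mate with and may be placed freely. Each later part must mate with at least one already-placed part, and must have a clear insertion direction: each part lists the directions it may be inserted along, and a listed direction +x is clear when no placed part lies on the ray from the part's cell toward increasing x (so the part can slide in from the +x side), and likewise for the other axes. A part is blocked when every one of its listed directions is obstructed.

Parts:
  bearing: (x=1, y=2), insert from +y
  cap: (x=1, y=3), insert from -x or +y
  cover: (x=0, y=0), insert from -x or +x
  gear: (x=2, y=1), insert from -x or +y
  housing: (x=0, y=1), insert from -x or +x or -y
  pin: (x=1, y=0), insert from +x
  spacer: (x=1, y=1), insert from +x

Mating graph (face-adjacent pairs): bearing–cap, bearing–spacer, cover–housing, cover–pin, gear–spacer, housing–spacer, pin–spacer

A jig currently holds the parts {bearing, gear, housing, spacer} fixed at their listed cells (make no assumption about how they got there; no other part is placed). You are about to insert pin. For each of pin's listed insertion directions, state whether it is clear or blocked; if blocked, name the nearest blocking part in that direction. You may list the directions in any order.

+x: clear

+x: ray from pin(1, 0) has no placed part ⇒ clear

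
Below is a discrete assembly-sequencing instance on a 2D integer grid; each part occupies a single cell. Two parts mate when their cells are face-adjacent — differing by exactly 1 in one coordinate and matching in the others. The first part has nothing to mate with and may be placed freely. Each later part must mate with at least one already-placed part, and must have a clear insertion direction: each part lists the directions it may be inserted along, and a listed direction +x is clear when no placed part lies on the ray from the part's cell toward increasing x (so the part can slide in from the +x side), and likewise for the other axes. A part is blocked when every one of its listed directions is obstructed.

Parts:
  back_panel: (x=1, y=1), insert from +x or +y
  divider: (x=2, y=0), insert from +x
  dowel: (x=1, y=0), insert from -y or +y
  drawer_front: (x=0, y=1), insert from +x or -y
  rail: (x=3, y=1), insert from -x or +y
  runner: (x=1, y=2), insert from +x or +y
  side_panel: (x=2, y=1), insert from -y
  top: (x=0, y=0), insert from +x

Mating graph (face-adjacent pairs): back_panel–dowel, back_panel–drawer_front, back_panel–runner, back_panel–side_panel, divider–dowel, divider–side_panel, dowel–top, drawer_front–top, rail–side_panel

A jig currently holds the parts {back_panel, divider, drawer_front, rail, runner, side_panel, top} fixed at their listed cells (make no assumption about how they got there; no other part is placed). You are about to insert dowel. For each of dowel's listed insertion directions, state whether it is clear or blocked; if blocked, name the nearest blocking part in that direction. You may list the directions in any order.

-y: ray from dowel(1, 0) has no placed part ⇒ clear
+y: nearest on ray is back_panel@(1, 1) ⇒ blocked

+y: blocked by back_panel; -y: clear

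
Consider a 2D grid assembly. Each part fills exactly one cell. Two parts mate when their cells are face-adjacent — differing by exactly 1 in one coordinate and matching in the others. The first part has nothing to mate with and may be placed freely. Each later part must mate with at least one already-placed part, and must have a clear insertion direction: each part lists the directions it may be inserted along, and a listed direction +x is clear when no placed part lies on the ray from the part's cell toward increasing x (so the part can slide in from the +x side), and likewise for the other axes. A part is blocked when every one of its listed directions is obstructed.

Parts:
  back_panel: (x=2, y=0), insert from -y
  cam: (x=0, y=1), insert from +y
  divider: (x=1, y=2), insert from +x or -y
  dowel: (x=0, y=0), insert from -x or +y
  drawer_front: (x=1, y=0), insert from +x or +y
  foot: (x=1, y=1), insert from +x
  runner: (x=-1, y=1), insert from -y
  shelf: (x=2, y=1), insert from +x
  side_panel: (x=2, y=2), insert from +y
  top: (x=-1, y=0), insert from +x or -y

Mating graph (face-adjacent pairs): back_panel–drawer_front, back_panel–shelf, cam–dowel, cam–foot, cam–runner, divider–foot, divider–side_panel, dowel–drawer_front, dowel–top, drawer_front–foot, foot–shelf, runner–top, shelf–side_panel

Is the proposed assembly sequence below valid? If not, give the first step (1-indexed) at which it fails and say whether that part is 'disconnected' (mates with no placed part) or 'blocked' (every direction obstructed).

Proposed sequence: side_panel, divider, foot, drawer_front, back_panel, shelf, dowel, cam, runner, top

1. side_panel@(2, 2) [+y clear] — {side_panel}
2. divider@(1, 2) [-y clear] — {divider, side_panel}
3. foot@(1, 1) [+x clear] — {divider, foot, side_panel}
4. drawer_front@(1, 0) [+x clear] — {divider, drawer_front, foot, side_panel}
5. back_panel@(2, 0) [-y clear] — {back_panel, divider, drawer_front, foot, side_panel}
6. shelf@(2, 1) [+x clear] — {back_panel, divider, drawer_front, foot, shelf, side_panel}
7. dowel@(0, 0) [-x clear] — {back_panel, divider, dowel, drawer_front, foot, shelf, side_panel}
8. cam@(0, 1) [+y clear] — {back_panel, cam, divider, dowel, drawer_front, foot, shelf, side_panel}
9. runner@(-1, 1) [-y clear] — {back_panel, cam, divider, dowel, drawer_front, foot, runner, shelf, side_panel}
10. top@(-1, 0) [-y clear] — {back_panel, cam, divider, dowel, drawer_front, foot, runner, shelf, side_panel, top}

Valid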